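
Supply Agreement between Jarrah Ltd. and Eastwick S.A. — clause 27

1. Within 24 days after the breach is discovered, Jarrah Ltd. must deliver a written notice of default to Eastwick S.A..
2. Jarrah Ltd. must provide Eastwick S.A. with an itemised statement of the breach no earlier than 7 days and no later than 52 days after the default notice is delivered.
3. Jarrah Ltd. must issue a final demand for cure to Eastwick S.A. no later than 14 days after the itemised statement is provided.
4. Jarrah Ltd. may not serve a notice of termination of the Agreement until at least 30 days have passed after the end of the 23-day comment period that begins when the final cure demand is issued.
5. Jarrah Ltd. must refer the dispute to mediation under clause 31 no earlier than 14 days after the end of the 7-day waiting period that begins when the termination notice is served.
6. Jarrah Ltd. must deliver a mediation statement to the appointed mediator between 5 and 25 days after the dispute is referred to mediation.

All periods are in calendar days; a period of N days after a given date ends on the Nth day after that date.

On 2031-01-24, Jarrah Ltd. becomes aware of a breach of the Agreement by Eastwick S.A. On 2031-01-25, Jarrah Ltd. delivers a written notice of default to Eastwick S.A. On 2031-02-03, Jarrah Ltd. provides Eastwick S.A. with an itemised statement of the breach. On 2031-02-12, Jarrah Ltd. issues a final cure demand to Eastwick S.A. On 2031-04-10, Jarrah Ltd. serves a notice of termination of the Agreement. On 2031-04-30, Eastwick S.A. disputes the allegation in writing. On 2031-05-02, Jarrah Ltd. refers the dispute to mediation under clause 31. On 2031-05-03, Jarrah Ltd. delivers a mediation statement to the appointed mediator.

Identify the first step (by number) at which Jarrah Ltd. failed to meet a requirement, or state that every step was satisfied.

(1) due by 2031-01-24 + 24 days = 2031-02-17; done 2031-01-25 — timely.
(2) the permitted window runs from 2031-01-25 + 7 = 2031-02-01 to 2031-01-25 + 52 = 2031-03-18; done 2031-02-03, which is between those dates.
(3) due by 2031-02-03 + 14 days = 2031-02-17; done 2031-02-12 — timely.
(4) permitted from 2031-03-07 + 30 days = 2031-04-06 onward; done 2031-04-10 — permitted.
(5) permitted from 2031-04-17 + 14 days = 2031-05-01 onward; done 2031-05-02 — permitted.
(6) the permitted window runs from 2031-05-02 + 5 = 2031-05-07 to 2031-05-02 + 25 = 2031-05-27; done 2031-05-03 — 4 days before the window opened.
No need to go further; step 6 was not satisfied.

Step 6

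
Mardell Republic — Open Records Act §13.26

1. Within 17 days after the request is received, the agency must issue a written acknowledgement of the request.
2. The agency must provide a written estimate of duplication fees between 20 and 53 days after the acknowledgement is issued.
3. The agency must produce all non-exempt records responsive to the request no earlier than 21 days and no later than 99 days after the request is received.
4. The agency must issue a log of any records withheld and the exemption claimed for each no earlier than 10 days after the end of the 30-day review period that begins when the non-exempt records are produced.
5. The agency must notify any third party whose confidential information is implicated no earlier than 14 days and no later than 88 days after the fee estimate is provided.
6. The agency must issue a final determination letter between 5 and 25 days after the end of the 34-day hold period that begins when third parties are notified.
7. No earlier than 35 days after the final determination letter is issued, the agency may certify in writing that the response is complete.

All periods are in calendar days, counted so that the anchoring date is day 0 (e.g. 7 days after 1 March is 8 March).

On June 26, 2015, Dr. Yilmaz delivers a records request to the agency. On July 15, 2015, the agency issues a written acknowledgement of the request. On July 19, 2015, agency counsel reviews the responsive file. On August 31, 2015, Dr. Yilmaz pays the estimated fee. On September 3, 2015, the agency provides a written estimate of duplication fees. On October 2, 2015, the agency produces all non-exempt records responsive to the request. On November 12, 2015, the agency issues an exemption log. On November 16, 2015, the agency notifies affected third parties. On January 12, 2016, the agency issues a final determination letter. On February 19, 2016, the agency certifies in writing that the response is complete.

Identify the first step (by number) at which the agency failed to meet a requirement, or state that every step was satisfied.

Step 1

Step 1: 17 days after June 26, 2015 (when the request is received) is July 13, 2015; done July 15, 2015 — 2 days late.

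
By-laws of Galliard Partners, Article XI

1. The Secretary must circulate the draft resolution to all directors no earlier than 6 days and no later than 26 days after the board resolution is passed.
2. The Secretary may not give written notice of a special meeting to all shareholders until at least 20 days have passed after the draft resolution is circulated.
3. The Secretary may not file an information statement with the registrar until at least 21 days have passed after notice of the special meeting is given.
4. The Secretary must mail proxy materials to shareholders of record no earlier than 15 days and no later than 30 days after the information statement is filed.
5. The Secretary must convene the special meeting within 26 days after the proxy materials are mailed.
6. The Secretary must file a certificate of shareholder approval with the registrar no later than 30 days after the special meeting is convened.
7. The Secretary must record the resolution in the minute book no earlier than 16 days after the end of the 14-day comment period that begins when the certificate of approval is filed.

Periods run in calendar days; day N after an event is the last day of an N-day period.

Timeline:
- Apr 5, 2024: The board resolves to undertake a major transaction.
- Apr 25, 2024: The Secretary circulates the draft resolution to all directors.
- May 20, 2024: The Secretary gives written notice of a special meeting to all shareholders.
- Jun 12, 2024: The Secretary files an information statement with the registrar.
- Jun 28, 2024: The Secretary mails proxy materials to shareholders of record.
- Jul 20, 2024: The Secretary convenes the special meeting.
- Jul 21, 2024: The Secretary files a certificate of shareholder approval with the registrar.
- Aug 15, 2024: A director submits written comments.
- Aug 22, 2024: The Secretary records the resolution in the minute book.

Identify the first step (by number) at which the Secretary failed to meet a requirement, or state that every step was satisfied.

Step 1 — 6 and 26 days from Apr 5, 2024 (when the board resolution is passed) are Apr 11, 2024 and May 1, 2024 respectively; done Apr 25, 2024, which is between those dates.
Step 2 — must wait 20 days from Apr 25, 2024 (when the draft resolution is circulated), so not before May 15, 2024; done May 20, 2024, after the minimum wait.
Step 3 — must wait 21 days from May 20, 2024 (when notice of the special meeting is given), so not before Jun 10, 2024; Jun 12, 2024 is on or after that date.
Step 4 — 15 and 30 days from Jun 12, 2024 (when the information statement is filed) are Jun 27, 2024 and Jul 12, 2024 respectively; Jun 28, 2024 falls inside that range.
Step 5 — counting 26 days from Jun 28, 2024 (when the proxy materials are mailed) gives a deadline of Jul 24, 2024; Jul 20, 2024 is within that limit.
Step 6 — counting 30 days from Jul 20, 2024 (when the special meeting is convened) gives a deadline of Aug 19, 2024; completed Jul 21, 2024, before the deadline.
Step 7 — must wait 16 days from Aug 4, 2024 (end of the 14-day comment period, which began when the certificate of approval is filed on Jul 21, 2024), so not before Aug 20, 2024; done Aug 22, 2024 — permitted.

None — every step was satisfied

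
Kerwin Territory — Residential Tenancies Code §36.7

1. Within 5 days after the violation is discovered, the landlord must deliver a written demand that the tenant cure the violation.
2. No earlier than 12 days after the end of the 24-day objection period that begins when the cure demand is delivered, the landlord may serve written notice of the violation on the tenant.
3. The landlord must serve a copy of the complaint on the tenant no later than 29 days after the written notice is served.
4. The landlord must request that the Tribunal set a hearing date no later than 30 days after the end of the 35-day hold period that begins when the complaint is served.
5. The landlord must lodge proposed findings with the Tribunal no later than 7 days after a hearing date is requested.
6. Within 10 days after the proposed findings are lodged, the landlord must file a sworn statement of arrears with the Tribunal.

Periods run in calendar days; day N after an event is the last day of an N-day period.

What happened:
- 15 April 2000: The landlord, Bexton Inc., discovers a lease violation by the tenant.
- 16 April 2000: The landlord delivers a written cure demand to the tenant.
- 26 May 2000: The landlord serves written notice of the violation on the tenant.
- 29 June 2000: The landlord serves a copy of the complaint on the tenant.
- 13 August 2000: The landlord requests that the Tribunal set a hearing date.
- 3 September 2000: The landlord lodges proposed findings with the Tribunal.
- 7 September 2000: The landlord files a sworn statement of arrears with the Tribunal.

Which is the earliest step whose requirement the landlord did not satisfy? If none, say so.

Step 3

Step 1 — counting 5 days from 15 April 2000 (when the violation is discovered) gives a deadline of 20 April 2000; completed 16 April 2000, before the deadline.
Step 2 — must wait 12 days from 10 May 2000 (end of the 24-day objection period, which began when the cure demand is delivered on 16 April 2000), so not before 22 May 2000; done 26 May 2000 — permitted.
Step 3 — counting 29 days from 26 May 2000 (when the written notice is served) gives a deadline of 24 June 2000; not done until 29 June 2000, 5 days after the deadline.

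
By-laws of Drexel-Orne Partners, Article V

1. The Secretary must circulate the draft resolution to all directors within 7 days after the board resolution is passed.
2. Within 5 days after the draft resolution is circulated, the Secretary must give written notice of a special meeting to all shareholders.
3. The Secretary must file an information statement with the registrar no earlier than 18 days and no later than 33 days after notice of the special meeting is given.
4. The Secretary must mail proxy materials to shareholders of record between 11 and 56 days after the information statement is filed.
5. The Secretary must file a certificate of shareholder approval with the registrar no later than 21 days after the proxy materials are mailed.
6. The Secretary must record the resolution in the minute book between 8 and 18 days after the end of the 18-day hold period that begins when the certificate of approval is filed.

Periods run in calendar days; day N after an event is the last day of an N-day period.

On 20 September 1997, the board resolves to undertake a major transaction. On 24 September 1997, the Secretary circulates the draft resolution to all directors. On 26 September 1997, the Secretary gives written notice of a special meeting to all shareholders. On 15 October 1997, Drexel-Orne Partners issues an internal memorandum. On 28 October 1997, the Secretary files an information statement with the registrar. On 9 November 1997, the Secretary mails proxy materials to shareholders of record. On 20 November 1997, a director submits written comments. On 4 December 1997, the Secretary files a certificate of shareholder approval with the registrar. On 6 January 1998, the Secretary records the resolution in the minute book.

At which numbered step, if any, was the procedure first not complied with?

Step 1 — counting 7 days from 20 September 1997 (when the board resolution is passed) gives a deadline of 27 September 1997; 24 September 1997 is within that limit.
Step 2 — counting 5 days from 24 September 1997 (when the draft resolution is circulated) gives a deadline of 29 September 1997; 26 September 1997 is within that limit.
Step 3 — 18 and 33 days from 26 September 1997 (when notice of the special meeting is given) are 14 October 1997 and 29 October 1997 respectively; done 28 October 1997, which is between those dates.
Step 4 — 11 and 56 days from 28 October 1997 (when the information statement is filed) are 8 November 1997 and 23 December 1997 respectively; done 9 November 1997 — within the window.
Step 5 — counting 21 days from 9 November 1997 (when the proxy materials are mailed) gives a deadline of 30 November 1997; not done until 4 December 1997, 4 days after the deadline.
The analysis stops there.

Step 5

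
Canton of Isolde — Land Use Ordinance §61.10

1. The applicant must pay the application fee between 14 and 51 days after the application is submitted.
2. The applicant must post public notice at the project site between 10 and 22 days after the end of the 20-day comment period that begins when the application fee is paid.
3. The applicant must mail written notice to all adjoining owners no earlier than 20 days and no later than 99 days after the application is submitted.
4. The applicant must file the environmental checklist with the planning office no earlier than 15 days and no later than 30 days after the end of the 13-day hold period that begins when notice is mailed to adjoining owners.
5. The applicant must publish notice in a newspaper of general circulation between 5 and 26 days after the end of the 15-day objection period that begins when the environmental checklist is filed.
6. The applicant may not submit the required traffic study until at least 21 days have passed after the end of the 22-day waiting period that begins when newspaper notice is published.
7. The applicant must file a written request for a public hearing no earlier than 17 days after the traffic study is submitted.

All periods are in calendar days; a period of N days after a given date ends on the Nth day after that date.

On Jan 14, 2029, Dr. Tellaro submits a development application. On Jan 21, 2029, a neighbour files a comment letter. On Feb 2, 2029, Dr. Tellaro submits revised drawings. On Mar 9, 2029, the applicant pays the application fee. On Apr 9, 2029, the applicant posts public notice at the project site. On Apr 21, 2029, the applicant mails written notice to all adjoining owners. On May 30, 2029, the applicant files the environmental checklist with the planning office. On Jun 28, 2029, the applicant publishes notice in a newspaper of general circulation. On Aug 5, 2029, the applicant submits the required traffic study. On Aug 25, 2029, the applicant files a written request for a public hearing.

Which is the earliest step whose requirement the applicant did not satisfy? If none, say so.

Step 1 — 14 and 51 days from Jan 14, 2029 (when the application is submitted) are Jan 28, 2029 and Mar 6, 2029 respectively; Mar 9, 2029 is 3 days past the end of the window.
The analysis stops there.

Step 1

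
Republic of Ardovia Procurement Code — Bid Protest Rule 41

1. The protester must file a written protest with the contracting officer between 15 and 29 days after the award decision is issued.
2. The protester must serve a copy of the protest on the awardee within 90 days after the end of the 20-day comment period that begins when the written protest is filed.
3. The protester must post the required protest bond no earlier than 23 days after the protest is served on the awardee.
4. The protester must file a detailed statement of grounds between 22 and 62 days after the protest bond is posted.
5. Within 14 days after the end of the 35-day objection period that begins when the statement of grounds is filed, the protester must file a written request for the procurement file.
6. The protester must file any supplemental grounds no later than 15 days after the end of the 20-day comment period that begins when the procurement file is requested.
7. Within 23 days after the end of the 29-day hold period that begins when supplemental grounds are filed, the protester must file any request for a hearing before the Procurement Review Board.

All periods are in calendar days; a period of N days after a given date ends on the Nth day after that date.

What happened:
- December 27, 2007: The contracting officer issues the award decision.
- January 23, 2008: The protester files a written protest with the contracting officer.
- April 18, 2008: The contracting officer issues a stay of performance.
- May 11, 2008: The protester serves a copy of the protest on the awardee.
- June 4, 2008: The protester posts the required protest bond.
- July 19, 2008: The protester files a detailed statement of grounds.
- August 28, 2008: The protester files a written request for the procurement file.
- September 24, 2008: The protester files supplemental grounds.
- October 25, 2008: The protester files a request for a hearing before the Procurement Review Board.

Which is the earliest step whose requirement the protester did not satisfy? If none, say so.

None — every step was satisfied

(1) the permitted window runs from December 27, 2007 + 15 = January 11, 2008 to December 27, 2007 + 29 = January 25, 2008; done January 23, 2008 — within the window.
(2) due by February 12, 2008 + 90 days = May 12, 2008; completed May 11, 2008, before the deadline.
(3) permitted from May 11, 2008 + 23 days = June 3, 2008 onward; done June 4, 2008 — permitted.
(4) the permitted window runs from June 4, 2008 + 22 = June 26, 2008 to June 4, 2008 + 62 = August 5, 2008; done July 19, 2008, which is between those dates.
(5) due by August 23, 2008 + 14 days = September 6, 2008; done August 28, 2008 — timely.
(6) due by September 17, 2008 + 15 days = October 2, 2008; September 24, 2008 is within that limit.
(7) due by October 23, 2008 + 23 days = November 15, 2008; October 25, 2008 is within that limit.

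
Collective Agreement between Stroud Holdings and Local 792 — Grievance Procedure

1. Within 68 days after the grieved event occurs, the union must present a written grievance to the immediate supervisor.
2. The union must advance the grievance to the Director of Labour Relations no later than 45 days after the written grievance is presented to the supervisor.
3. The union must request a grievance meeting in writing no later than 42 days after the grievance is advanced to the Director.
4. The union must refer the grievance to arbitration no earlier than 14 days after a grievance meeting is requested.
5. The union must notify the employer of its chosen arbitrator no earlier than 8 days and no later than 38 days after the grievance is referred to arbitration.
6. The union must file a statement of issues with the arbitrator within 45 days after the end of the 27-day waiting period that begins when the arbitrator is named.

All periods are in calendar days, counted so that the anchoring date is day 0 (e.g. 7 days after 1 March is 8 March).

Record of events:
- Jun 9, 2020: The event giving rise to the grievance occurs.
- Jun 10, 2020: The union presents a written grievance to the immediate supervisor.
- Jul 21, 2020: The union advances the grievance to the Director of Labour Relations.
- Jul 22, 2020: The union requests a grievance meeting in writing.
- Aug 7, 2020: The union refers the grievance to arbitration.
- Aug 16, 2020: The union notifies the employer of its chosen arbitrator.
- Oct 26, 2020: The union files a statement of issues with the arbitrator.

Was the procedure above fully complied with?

Yes

Step 1: 68 days after Jun 9, 2020 (when the grieved event occurs) is Aug 16, 2020; completed Jun 10, 2020, before the deadline.
Step 2: 45 days after Jun 10, 2020 (when the written grievance is presented to the supervisor) is Jul 25, 2020; Jul 21, 2020 is within that limit.
Step 3: 42 days after Jul 21, 2020 (when the grievance is advanced to the Director) is Sep 1, 2020; completed Jul 22, 2020, before the deadline.
Step 4: the earliest permitted date is 14 days after Jul 22, 2020 (when a grievance meeting is requested), i.e. Aug 5, 2020; done Aug 7, 2020 — permitted.
Step 5: the window is 8–38 days after Aug 7, 2020 (when the grievance is referred to arbitration), so Aug 15, 2020 through Sep 14, 2020; done Aug 16, 2020, which is between those dates.
Step 6: 45 days after Sep 12, 2020 (end of the 27-day waiting period, which began when the arbitrator is named on Aug 16, 2020) is Oct 27, 2020; done Oct 26, 2020 — timely.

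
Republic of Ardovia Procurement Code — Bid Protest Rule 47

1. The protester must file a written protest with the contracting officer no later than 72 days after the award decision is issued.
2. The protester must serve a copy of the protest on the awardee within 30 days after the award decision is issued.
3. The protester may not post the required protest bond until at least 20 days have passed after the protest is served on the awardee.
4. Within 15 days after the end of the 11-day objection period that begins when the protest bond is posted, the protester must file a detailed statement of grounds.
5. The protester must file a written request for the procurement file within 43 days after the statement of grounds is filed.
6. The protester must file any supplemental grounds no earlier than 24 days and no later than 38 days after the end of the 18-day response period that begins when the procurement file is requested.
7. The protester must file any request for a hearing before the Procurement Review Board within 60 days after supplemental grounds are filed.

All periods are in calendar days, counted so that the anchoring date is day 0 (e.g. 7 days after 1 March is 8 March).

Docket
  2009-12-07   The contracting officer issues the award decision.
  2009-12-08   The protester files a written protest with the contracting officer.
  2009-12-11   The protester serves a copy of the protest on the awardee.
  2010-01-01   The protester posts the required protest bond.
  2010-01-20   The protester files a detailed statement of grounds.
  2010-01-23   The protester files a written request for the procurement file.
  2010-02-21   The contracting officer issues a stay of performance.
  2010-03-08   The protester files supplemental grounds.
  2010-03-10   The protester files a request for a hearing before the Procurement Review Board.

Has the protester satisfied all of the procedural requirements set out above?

Yes

Step 1 — counting 72 days from 2009-12-07 (when the award decision is issued) gives a deadline of 2010-02-17; done 2009-12-08 — timely.
Step 2 — counting 30 days from 2009-12-07 (when the award decision is issued) gives a deadline of 2010-01-06; done 2009-12-11 — timely.
Step 3 — must wait 20 days from 2009-12-11 (when the protest is served on the awardee), so not before 2009-12-31; done 2010-01-01 — permitted.
Step 4 — counting 15 days from 2010-01-12 (end of the 11-day objection period, which began when the protest bond is posted on 2010-01-01) gives a deadline of 2010-01-27; completed 2010-01-20, before the deadline.
Step 5 — counting 43 days from 2010-01-20 (when the statement of grounds is filed) gives a deadline of 2010-03-04; completed 2010-01-23, before the deadline.
Step 6 — 24 and 38 days from 2010-02-10 (end of the 18-day response period, which began when the procurement file is requested on 2010-01-23) are 2010-03-06 and 2010-03-20 respectively; done 2010-03-08, which is between those dates.
Step 7 — counting 60 days from 2010-03-08 (when supplemental grounds are filed) gives a deadline of 2010-05-07; done 2010-03-10 — timely.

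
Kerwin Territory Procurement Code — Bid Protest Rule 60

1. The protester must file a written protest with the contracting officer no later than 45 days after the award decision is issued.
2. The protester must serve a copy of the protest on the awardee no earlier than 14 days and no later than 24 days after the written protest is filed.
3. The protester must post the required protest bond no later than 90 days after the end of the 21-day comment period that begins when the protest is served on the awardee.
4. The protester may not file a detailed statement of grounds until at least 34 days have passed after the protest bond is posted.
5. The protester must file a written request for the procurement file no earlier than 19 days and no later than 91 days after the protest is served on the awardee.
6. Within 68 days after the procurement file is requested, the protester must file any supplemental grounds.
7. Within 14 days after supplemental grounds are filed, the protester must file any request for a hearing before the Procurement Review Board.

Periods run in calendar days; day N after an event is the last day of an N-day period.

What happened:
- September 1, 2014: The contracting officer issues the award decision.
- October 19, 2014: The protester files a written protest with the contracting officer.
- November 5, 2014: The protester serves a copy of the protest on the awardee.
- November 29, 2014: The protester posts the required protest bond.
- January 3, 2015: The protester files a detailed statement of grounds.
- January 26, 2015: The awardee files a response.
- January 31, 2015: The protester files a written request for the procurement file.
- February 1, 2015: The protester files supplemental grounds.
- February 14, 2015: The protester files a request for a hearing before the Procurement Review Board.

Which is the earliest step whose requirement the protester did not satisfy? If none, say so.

Step 1

Step 1: 45 days after September 1, 2014 (when the award decision is issued) is October 16, 2014; not done until October 19, 2014, 3 days after the deadline.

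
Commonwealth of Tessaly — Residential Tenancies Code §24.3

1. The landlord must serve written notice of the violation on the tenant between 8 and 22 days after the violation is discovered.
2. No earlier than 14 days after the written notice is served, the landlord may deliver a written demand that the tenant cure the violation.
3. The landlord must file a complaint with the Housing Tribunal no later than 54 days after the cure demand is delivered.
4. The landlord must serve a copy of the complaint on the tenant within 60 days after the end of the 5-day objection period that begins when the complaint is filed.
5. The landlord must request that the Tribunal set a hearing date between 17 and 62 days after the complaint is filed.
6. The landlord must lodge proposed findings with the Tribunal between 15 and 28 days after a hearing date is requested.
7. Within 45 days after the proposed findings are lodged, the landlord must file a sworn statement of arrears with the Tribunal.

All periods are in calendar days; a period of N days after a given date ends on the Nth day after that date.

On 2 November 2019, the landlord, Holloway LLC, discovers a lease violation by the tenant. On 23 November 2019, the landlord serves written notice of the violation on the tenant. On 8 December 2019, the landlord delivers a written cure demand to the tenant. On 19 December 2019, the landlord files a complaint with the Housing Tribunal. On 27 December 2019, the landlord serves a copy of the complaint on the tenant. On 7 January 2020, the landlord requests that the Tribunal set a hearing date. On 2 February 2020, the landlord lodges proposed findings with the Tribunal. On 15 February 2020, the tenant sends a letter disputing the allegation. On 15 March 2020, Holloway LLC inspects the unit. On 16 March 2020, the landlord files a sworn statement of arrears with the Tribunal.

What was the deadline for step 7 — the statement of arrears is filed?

Step 7 runs from 2 February 2020, when the proposed findings are lodged. 45 days after 2 February 2020 is 18 March 2020.

18 March 2020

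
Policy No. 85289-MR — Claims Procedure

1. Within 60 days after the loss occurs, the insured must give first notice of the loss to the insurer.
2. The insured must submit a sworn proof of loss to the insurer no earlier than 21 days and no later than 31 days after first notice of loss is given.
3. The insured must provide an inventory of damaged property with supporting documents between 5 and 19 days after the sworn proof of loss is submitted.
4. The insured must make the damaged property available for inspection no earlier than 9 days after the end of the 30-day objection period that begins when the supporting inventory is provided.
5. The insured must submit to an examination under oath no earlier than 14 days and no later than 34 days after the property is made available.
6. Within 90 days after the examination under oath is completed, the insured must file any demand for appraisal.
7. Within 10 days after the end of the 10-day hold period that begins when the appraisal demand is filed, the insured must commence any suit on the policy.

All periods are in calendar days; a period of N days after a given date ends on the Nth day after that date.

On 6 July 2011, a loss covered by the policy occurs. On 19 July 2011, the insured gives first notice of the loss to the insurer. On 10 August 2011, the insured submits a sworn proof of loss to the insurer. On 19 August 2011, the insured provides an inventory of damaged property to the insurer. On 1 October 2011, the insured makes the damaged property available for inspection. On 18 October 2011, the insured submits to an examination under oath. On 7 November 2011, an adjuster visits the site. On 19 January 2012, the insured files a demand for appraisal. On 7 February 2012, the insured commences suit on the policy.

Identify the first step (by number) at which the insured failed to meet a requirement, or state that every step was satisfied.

Step 6

Step 1 — counting 60 days from 6 July 2011 (when the loss occurs) gives a deadline of 4 September 2011; 19 July 2011 is within that limit.
Step 2 — 21 and 31 days from 19 July 2011 (when first notice of loss is given) are 9 August 2011 and 19 August 2011 respectively; done 10 August 2011 — within the window.
Step 3 — 5 and 19 days from 10 August 2011 (when the sworn proof of loss is submitted) are 15 August 2011 and 29 August 2011 respectively; 19 August 2011 falls inside that range.
Step 4 — must wait 9 days from 18 September 2011 (end of the 30-day objection period, which began when the supporting inventory is provided on 19 August 2011), so not before 27 September 2011; done 1 October 2011 — permitted.
Step 5 — 14 and 34 days from 1 October 2011 (when the property is made available) are 15 October 2011 and 4 November 2011 respectively; 18 October 2011 falls inside that range.
Step 6 — counting 90 days from 18 October 2011 (when the examination under oath is completed) gives a deadline of 16 January 2012; done 19 January 2012 — 3 days late.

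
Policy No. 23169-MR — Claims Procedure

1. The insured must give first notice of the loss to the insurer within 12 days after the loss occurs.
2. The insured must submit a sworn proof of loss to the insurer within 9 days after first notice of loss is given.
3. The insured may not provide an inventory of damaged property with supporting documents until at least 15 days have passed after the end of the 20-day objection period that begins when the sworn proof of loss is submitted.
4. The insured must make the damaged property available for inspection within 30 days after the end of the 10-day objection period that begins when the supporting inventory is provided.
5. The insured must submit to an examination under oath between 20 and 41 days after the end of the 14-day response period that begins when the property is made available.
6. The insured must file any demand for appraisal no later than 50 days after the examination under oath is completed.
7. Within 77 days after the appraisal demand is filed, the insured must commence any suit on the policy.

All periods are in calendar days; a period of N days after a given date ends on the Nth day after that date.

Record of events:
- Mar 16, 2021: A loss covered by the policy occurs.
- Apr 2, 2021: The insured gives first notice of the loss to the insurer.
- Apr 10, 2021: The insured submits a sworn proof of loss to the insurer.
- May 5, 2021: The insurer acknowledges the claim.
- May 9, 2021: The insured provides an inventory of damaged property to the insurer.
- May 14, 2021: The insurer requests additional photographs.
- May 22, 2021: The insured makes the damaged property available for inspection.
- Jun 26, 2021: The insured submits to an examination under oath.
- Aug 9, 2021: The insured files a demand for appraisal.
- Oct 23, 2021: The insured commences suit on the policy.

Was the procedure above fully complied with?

Step 1: 12 days after Mar 16, 2021 (when the loss occurs) is Mar 28, 2021; Apr 2, 2021 misses that deadline by 5 days.
The analysis stops there.

No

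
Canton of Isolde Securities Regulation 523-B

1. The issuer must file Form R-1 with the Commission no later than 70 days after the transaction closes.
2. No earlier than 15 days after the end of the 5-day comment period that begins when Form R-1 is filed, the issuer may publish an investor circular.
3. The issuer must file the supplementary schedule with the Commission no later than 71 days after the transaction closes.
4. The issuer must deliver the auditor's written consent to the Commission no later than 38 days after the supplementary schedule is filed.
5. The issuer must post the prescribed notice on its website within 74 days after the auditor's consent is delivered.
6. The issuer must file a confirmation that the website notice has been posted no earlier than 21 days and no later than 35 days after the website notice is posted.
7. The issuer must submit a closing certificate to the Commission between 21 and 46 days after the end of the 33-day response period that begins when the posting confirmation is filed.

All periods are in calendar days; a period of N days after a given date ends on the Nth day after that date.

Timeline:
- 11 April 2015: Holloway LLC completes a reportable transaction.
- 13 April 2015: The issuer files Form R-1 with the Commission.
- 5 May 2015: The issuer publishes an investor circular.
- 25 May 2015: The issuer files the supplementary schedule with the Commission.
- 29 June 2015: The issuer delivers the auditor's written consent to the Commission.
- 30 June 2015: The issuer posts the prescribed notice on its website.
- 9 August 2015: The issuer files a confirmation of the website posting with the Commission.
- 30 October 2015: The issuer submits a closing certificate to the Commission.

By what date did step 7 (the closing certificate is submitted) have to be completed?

27 October 2015

The posting confirmation is filed on 9 August 2015; the 33-day response period therefore ends 11 September 2015, and step 7 runs from that date. The window is 21–46 days after 11 September 2015; it closes on 27 October 2015.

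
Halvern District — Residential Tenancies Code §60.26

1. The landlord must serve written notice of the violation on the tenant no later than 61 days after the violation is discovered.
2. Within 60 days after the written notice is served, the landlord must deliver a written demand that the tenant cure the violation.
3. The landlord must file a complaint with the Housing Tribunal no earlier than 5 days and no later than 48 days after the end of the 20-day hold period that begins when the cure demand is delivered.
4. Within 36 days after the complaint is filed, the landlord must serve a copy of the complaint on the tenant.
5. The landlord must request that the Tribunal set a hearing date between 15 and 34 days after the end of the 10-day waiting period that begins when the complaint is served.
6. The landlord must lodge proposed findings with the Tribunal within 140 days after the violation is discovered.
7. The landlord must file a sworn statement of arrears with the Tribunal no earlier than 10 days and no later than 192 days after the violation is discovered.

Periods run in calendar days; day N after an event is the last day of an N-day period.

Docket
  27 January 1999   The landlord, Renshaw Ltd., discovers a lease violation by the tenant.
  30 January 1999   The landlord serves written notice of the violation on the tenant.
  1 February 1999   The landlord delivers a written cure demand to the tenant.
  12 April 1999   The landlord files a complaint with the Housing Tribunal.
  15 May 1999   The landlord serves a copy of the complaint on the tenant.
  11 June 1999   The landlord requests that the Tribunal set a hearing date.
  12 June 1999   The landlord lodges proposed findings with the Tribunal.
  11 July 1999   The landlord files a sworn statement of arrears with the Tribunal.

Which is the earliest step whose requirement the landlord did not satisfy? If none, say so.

Step 3

Step 1: 61 days after 27 January 1999 (when the violation is discovered) is 29 March 1999; 30 January 1999 is within that limit.
Step 2: 60 days after 30 January 1999 (when the written notice is served) is 31 March 1999; done 1 February 1999 — timely.
Step 3: the window is 5–48 days after 21 February 1999 (end of the 20-day hold period, which began when the cure demand is delivered on 1 February 1999), so 26 February 1999 through 10 April 1999; done 12 April 1999 — 2 days after the window closed.
Later steps need not be reached.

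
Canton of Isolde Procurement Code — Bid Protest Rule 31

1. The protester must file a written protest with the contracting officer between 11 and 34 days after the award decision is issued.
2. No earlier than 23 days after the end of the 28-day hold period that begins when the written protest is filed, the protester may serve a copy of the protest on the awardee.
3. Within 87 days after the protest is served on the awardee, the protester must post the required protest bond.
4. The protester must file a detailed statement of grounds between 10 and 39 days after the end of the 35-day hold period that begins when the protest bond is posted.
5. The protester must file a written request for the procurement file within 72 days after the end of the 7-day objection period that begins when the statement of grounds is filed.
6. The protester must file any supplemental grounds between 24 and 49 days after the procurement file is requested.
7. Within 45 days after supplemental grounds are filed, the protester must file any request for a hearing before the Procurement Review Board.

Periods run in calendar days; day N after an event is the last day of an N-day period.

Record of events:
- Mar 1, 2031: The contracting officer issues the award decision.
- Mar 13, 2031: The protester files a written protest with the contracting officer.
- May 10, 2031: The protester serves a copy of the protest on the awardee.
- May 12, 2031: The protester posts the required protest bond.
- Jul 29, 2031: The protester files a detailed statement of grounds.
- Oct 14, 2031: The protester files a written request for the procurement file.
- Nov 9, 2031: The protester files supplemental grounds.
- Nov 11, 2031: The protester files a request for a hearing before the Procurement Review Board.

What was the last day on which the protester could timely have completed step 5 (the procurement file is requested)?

Oct 16, 2031

The statement of grounds is filed on Jul 29, 2031; the 7-day objection period therefore ends Aug 5, 2031, and step 5 runs from that date. 72 days after Aug 5, 2031 is Oct 16, 2031.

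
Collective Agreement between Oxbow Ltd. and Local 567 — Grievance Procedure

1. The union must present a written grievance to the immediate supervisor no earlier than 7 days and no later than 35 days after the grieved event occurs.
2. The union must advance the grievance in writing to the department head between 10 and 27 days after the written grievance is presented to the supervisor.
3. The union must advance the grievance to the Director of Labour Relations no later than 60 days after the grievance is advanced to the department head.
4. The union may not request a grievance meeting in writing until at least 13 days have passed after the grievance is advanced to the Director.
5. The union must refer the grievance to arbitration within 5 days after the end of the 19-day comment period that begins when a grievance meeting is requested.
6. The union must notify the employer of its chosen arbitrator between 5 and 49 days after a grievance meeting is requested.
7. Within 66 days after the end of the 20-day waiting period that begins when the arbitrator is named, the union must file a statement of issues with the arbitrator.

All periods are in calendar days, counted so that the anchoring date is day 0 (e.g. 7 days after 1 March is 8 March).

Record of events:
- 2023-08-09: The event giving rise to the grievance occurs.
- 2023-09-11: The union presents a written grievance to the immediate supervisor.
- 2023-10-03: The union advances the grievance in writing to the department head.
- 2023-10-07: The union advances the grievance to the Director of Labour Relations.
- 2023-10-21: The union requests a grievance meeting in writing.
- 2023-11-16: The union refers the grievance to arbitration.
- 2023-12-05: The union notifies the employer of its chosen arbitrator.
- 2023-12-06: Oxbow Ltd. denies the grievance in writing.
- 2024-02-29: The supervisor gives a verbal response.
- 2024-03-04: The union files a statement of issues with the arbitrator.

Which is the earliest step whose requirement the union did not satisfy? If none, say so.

Step 1: the window is 7–35 days after 2023-08-09 (when the grieved event occurs), so 2023-08-16 through 2023-09-13; 2023-09-11 falls inside that range.
Step 2: the window is 10–27 days after 2023-09-11 (when the written grievance is presented to the supervisor), so 2023-09-21 through 2023-10-08; 2023-10-03 falls inside that range.
Step 3: 60 days after 2023-10-03 (when the grievance is advanced to the department head) is 2023-12-02; completed 2023-10-07, before the deadline.
Step 4: the earliest permitted date is 13 days after 2023-10-07 (when the grievance is advanced to the Director), i.e. 2023-10-20; done 2023-10-21 — permitted.
Step 5: 5 days after 2023-11-09 (end of the 19-day comment period, which began when a grievance meeting is requested on 2023-10-21) is 2023-11-14; 2023-11-16 misses that deadline by 2 days.
The analysis stops there.

Step 5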